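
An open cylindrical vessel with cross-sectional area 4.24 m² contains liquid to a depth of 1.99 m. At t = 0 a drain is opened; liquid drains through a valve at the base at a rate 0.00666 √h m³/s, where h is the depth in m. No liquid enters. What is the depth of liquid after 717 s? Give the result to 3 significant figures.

0.718 m

Unsteady balance on liquid volume: A dh/dt = −0.00666 √h.
∫ h^(−1/2) dh = −(0.00666/A) ∫ dt, giving 2√h = 2√h₀ − (0.00666/A) t.
√h = √1.99 − 0.00666·717/(2·4.24) = 1.4107 − 0.56312 = 0.84756.
h = 0.84756² = 0.71835 m.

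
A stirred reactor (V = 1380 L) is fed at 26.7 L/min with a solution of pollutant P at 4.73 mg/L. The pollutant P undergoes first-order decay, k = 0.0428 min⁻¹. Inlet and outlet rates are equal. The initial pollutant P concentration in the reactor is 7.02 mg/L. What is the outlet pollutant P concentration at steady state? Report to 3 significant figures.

Species balance: V dC/dt = Q C_in − Q C − k V C.
Steady state (dC/dt = 0): C_ss = Q C_in/(Q + kV) = C_in/(1 + kV/Q).
C_ss = 26.7·4.73/(26.7 + 0.0428·1380) = 126.29/85.764 = 1.4725 mg/L.

1.47 mg/L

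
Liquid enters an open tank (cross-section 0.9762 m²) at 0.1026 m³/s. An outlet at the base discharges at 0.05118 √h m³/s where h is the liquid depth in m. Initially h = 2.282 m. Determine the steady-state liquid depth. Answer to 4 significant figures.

4.019 m

Level balance: A dh/dt = 0.1026 − 0.05118 √h. Setting dh/dt = 0:
Q_in = 0.05118 √h_ss ⇒ √h_ss = 0.1026/0.05118 = 2.00469.
h_ss = 2.00469² = 4.01878 m. (Since h₀ = 2.282 m < h_ss, the level will rise toward this value.)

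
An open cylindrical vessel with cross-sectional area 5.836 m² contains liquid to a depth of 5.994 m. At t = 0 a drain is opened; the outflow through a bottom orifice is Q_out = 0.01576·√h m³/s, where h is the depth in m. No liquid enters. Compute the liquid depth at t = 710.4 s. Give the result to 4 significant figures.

2.217 m

Mass balance (ρ constant): A dh/dt = −0.01576 √h.
Separate and integrate: 2(√h − √h₀) = −(0.01576/A) t.
√h = √5.994 − 0.01576·710.4/(2·5.836) = 2.44826 − 0.959210 = 1.48905.
h = 1.48905² = 2.21728 m.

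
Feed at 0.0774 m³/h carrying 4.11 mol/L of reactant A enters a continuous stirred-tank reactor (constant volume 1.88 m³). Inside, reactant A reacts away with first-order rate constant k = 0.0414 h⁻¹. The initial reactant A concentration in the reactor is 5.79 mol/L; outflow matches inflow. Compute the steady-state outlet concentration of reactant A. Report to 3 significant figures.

2.05 mol/L

Species balance: V dC/dt = Q C_in − Q C − k V C.
Steady state (dC/dt = 0): C_ss = Q C_in/(Q + kV) = C_in/(1 + kV/Q).
C_ss = 0.0774·4.11/(0.0774 + 0.0414·1.88) = 0.31811/0.15523 = 2.0493 mol/L.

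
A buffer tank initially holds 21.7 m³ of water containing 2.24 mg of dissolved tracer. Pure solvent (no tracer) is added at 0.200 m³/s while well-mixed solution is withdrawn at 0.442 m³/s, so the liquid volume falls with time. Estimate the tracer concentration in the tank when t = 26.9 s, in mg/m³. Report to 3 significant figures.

0.0769 mg/m³

Total volume: dV/dt = Q_in − Q_out = -0.24200 m³/s, so V(t) = 21.7 − 0.24200 t and V(26.9) = 15.190 m³.
Species balance (pure solvent in): dm/dt = −Q_out · m/V(t).
dm/m = −Q_out dt/(V₀ − 0.24200 t); integrating gives ln(m/m₀) = −(Q_out/(Q_in−Q_out)) ln(V/V₀).
m = m₀ (V₀/V)^(Q_out/(Q_in−Q_out)) = 2.24 × (21.7/15.190)^(-1.8264) = 1.1677 mg.
C = m/V = 1.1677/15.190 = 0.076873 mg/m³.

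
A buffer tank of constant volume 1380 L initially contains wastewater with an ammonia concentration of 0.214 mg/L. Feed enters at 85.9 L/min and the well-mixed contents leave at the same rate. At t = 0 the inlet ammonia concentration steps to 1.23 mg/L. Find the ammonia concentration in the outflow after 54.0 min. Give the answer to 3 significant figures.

1.19 mg/L

Unsteady species balance (constant V, well mixed): V dC/dt = Q(C_in − C).
Time constant τ = V/Q = 1380/85.9 = 16.065 min.
C approaches C_in exponentially: C(t) = C_in + (C₀ − C_in) e^(−t/τ).
C(54.0) = 1.23 + (0.214 − 1.23)·e^(−54.0/16.065) = 1.23 + (-1.0160)·0.034690 = 1.1948 mg/L.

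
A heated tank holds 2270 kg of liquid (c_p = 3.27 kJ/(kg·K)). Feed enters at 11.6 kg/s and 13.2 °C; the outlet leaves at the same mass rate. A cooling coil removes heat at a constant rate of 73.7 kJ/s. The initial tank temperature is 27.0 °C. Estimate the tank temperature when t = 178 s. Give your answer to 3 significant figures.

17.6 °C

Unsteady energy balance on the tank contents: M c_p dT/dt = ṁ c_p (T_in − T) − 73.7.
Rearrange: dT/dt = (T_ss − T)/τ with τ = M/ṁ = 195.69 s and T_ss = T_in − Q̇/(ṁ c_p) = 11.257 °C.
T approaches T_ss exponentially: T(t) = T_ss + (T₀ − T_ss) e^(−t/τ).
T(178) = 11.257 + (15.743)·e^(−178/195.69) = 11.257 + (15.743)·0.40268 = 17.596 °C.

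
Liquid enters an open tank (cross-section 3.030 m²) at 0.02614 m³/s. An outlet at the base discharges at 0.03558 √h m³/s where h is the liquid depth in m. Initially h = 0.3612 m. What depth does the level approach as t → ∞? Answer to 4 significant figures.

A dh/dt = Q_in − 0.03558 √h. Steady state requires inflow = outflow:
Q_in = 0.03558 √h_ss ⇒ √h_ss = 0.02614/0.03558 = 0.734682.
h_ss = 0.734682² = 0.539758 m. (Since h₀ = 0.3612 m < h_ss, the level will rise toward this value.)

0.5398 m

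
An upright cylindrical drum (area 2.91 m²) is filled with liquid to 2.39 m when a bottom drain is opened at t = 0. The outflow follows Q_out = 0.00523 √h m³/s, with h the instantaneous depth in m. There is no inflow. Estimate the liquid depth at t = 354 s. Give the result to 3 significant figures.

Accumulation of liquid (constant cross-section A): A dh/dt = −0.00523 √h.
This is separable: 2 d(√h)/dt = −0.00523/A, so √h = √h₀ − (0.00523/(2A)) t.
√h = √2.39 − 0.00523·354/(2·2.91) = 1.5460 − 0.31811 = 1.2278.
h = 1.2278² = 1.5076 m.

1.51 m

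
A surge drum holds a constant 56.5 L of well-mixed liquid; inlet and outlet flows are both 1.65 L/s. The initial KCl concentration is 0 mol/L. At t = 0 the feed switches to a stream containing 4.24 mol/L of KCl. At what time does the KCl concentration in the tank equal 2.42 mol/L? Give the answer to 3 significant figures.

29.0 s

Species balance: V dC/dt = Q(C_in − C) ⇒ τ = V/Q = 34.242 s.
C(t) = C_in + (C₀ − C_in) e^(−t/τ). Set C = 2.42 and solve for t:
e^(−t/τ) = (C − C_in)/(C₀ − C_in) = (2.42 − 4.24)/(0 − 4.24) = 0.42925
t = −τ ln(…) = 34.242 × 0.84573 = 28.960 s.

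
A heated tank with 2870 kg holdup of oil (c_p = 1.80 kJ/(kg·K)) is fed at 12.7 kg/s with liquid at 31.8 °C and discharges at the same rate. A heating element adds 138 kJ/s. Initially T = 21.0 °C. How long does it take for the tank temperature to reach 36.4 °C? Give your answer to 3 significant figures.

556 s

First-law balance (no shaft work): M c_p dT/dt = ṁ c_p (T_in − T) + 138.
τ = M/ṁ = 225.98 s; T_ss = T_in + Q̇/(ṁ c_p) = 37.837 °C.
T(t) = T_ss + (T₀ − T_ss) e^(−t/τ). Set T = 36.4:
e^(−t/τ) = (36.4 − 37.837)/(21.0 − 37.837) = 0.085334
t = −225.98 · ln(0.085334) = 556.19 s.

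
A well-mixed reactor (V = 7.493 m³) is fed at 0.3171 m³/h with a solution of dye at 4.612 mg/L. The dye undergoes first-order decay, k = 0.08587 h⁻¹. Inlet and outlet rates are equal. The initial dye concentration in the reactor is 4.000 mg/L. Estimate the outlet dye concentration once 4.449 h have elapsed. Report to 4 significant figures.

2.923 mg/L

Accumulation = in − out − consumed: V dC/dt = Q C_in − Q C − k V C.
This is linear with rate a = Q/V + k = 0.128189 h⁻¹.
C_ss = Q C_in/(Q + kV) = 1.52257 mg/L; C(t) = C_ss + (C₀ − C_ss) e^(−a t).
C(4.449) = 1.52257 + (2.47743)·e^(−0.128189·4.449) = 1.52257 + (2.47743)·0.565347 = 2.92318 mg/L.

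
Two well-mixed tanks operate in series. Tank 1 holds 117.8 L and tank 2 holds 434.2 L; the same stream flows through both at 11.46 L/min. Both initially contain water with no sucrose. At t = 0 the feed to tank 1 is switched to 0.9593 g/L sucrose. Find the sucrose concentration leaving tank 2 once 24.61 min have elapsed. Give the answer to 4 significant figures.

0.3043 g/L

Time constants: τᵢ = Vᵢ/Q for each well-mixed tank.
τ₁ = 117.8/11.46 = 10.2792 min; τ₂ = 434.2/11.46 = 37.8883 min.
Solving the cascade with C₁(0)=C₂(0)=0 gives C₂(t) = C_in[1 − (τ₁ e^(−t/τ₁) − τ₂ e^(−t/τ₂))/(τ₁ − τ₂)].
At t = 24.61: e^(−t/τ₁) = 0.0912504, e^(−t/τ₂) = 0.522286.
C₂ = 0.9593·[1 − (10.2792·0.0912504 − 37.8883·0.522286)/(-27.6091)] = 0.9593·0.317234 = 0.304323 g/L.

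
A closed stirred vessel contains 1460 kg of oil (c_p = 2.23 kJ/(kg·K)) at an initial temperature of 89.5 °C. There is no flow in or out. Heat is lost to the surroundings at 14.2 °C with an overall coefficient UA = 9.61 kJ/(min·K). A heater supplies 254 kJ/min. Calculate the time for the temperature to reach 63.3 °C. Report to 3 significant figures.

M c_p dT/dt = −UA(T − T_amb) + Q̇.
τ = M c_p/UA = 338.79 min; T_ss = T_amb + Q̇/UA = 14.2 + 254/9.61 = 40.631 °C.
T(t) = T_ss + (T₀ − T_ss)e^(−t/τ); set T = 63.3:
t = −τ ln[(T − T_ss)/(T₀ − T_ss)] = −338.79 · ln(0.46387) = 260.24 min.

260 min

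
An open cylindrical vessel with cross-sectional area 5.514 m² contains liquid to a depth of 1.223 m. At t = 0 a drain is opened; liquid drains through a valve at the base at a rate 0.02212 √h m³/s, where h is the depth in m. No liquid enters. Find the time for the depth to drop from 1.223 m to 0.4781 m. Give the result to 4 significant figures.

206.6 s

A dh/dt = −Q_out = −0.02212 √h.
This is separable: 2 d(√h)/dt = −0.02212/A, so √h = √h₀ − (0.02212/(2A)) t.
t = 2A(√h₀ − √h)/0.02212 = 2·5.514·(√1.223 − √0.4781)/0.02212
  = 11.0280 × (1.10589 − 0.691448) / 0.02212 = 206.623 s.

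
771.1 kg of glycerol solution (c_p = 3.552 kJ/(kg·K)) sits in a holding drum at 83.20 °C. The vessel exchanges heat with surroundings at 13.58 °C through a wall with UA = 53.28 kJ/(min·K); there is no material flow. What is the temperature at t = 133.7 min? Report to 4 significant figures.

18.75 °C

M c_p dT/dt = −UA(T − T_amb).
dT/dt = (T_ss − T)/τ with T_ss = T_amb = 13.5800 °C, τ = M c_p/UA = 771.1·3.552/53.28 = 51.4067 min.
Integrating: T(t) = T_ss + (T₀ − T_ss) e^(−t/τ).
T(133.7) = 13.5800 + (69.6200)·0.0742120 = 18.7466 °C.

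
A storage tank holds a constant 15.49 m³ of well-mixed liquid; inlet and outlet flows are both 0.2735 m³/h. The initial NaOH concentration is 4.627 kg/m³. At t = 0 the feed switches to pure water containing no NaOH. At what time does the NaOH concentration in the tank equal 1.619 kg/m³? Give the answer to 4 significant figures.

59.47 h

Mass balance on the solute (V constant): V dC/dt = Q(C_in − C), so τ = V/Q = 56.6362 h.
C(t) = C_in + (C₀ − C_in) e^(−t/τ). Set C = 1.619 and solve for t:
e^(−t/τ) = (C − C_in)/(C₀ − C_in) = (1.619 − 0)/(4.627 − 0) = 0.349903
t = −τ ln(…) = 56.6362 × 1.05010 = 59.4737 h.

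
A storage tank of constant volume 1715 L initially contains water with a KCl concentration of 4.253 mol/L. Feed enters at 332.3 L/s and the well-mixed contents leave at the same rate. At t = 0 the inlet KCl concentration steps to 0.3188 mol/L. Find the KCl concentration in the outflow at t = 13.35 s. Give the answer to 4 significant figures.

Transient balance on the dissolved component: V dC/dt = Q(C_in − C).
So dC/dt = (C_in − C)/τ with τ = V/Q = 1715/332.3 = 5.16100 s.
Solution: C(t) = C_in + (C₀ − C_in) e^(−t/τ).
C(13.35) = 0.3188 + (4.253 − 0.3188)·e^(−13.35/5.16100) = 0.3188 + (3.93420)·0.0752674 = 0.614917 mol/L.

0.6149 mol/L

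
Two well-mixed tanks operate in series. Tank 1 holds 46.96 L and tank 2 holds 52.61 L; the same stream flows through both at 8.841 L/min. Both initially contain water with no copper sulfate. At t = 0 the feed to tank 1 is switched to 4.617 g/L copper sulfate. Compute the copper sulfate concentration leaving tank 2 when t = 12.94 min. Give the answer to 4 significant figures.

Each tank obeys Vᵢ dCᵢ/dt = Q(Cᵢ₋₁ − Cᵢ), so τᵢ = Vᵢ/Q.
τ₁ = 46.96/8.841 = 5.31162 min; τ₂ = 52.61/8.841 = 5.95068 min.
Tank 1: C₁ = C_in(1 − e^(−t/τ₁)). Tank 2 (τ₁ ≠ τ₂): C₂ = C_in[1 − (τ₁ e^(−t/τ₁) − τ₂ e^(−t/τ₂))/(τ₁ − τ₂)].
At t = 12.94: e^(−t/τ₁) = 0.0874953, e^(−t/τ₂) = 0.113660.
C₂ = 4.617·[1 − (5.31162·0.0874953 − 5.95068·0.113660)/(-0.639068)] = 4.617·0.668868 = 3.08816 g/L.

3.088 g/L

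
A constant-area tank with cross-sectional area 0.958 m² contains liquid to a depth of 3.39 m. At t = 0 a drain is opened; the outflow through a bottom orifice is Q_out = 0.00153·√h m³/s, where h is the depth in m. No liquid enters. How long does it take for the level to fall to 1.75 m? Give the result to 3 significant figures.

With no inflow, A dh/dt = −0.00153 √h.
∫ h^(−1/2) dh = −(0.00153/A) ∫ dt, giving 2√h = 2√h₀ − (0.00153/A) t.
t = 2A(√h₀ − √h)/0.00153 = 2·0.958·(√3.39 − √1.75)/0.00153
  = 1.9160 × (1.8412 − 1.3229) / 0.00153 = 649.09 s.

649 s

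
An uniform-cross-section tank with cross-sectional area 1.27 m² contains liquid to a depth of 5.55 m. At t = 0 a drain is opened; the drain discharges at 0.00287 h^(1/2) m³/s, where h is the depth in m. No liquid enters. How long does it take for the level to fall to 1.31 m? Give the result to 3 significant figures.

A dh/dt = −Q_out = −0.00287 √h.
This is separable: 2 d(√h)/dt = −0.00287/A, so √h = √h₀ − (0.00287/(2A)) t.
t = 2A(√h₀ − √h)/0.00287 = 2·1.27·(√5.55 − √1.31)/0.00287
  = 2.5400 × (2.3558 − 1.1446) / 0.00287 = 1072.0 s.

1070 s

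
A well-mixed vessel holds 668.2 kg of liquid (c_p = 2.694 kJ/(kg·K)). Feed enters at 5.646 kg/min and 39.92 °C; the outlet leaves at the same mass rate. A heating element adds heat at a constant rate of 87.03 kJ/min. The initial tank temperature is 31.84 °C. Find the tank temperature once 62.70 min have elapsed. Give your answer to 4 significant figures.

Heat balance on the well-mixed liquid: M c_p dT/dt = ṁ c_p (T_in − T) + 87.03.
Rearrange: dT/dt = (T_ss − T)/τ with τ = M/ṁ = 118.349 min and T_ss = T_in + Q̇/(ṁ c_p) = 45.6418 °C.
T approaches T_ss exponentially: T(t) = T_ss + (T₀ − T_ss) e^(−t/τ).
T(62.70) = 45.6418 + (-13.8018)·e^(−62.70/118.349) = 45.6418 + (-13.8018)·0.588730 = 37.5163 °C.

37.52 °C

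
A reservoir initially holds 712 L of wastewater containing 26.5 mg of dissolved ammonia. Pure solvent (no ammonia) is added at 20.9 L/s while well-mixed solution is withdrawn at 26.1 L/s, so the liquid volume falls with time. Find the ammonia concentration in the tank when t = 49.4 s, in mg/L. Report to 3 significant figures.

0.00616 mg/L

Let m(t) be the amount of ammonia. Volume: V(t) = V₀ + (Q_in − Q_out) t = 712 − 5.2000 t; V(49.4) = 455.12 L.
Species balance (pure solvent in): dm/dt = −Q_out · m/V(t).
dm/m = −Q_out dt/(V₀ − 5.2000 t); integrating gives ln(m/m₀) = −(Q_out/(Q_in−Q_out)) ln(V/V₀).
m = m₀ (V₀/V)^(Q_out/(Q_in−Q_out)) = 26.5 × (712/455.12)^(-5.0192) = 2.8037 mg.
C = m/V = 2.8037/455.12 = 0.0061604 mg/L.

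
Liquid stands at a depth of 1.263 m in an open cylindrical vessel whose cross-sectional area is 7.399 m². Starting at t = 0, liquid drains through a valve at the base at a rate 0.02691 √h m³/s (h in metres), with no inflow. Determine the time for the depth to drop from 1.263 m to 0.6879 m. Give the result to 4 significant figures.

Unsteady balance on liquid volume: A dh/dt = −0.02691 √h.
∫ h^(−1/2) dh = −(0.02691/A) ∫ dt, giving 2√h = 2√h₀ − (0.02691/A) t.
t = 2A(√h₀ − √h)/0.02691 = 2·7.399·(√1.263 − √0.6879)/0.02691
  = 14.7980 × (1.12383 − 0.829397) / 0.02691 = 161.912 s.

161.9 s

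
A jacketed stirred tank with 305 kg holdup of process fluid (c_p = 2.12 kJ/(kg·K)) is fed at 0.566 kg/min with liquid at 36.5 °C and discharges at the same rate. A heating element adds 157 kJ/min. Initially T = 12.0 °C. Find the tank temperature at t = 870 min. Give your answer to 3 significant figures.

136 °C

Unsteady energy balance on the tank contents: M c_p dT/dt = ṁ c_p (T_in − T) + 157.
τ = M/ṁ = 538.87 min; T_ss = T_in + Q̇/(ṁ c_p) = 36.5 + 157/(0.566·2.12) = 167.34 °C.
Solution: T(t) = T_ss + (T₀ − T_ss) e^(−t/τ).
T(870) = 167.34 + (-155.34)·e^(−870/538.87) = 167.34 + (-155.34)·0.19899 = 136.43 °C.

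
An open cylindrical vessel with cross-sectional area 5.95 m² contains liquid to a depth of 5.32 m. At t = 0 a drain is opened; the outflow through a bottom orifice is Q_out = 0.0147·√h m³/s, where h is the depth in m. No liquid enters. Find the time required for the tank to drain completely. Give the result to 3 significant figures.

1870 s

A dh/dt = −Q_out = −0.0147 √h.
∫ h^(−1/2) dh = −(0.0147/A) ∫ dt, giving 2√h = 2√h₀ − (0.0147/A) t.
Tank is empty when √h = 0: t_empty = 2A√h₀/0.0147.
t_empty = 2·5.95·√5.32/0.0147 = 11.900·2.3065/0.0147 = 1867.2 s.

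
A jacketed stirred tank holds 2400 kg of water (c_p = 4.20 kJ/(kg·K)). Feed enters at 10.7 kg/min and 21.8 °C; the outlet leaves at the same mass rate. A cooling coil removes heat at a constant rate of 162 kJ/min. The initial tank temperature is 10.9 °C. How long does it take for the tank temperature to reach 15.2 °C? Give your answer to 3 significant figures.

M c_p dT/dt = ṁ c_p (T_in − T) − Q̇.
τ = M/ṁ = 224.30 min; T_ss = T_in − Q̇/(ṁ c_p) = 18.195 °C.
T(t) = T_ss + (T₀ − T_ss) e^(−t/τ). Set T = 15.2:
e^(−t/τ) = (15.2 − 18.195)/(10.9 − 18.195) = 0.41057
t = −224.30 · ln(0.41057) = 199.67 min.

200 min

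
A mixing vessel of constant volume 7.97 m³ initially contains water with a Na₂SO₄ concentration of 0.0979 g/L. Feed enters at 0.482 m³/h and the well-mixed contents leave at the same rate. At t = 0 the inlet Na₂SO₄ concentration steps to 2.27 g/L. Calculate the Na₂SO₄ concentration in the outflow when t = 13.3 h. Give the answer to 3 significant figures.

Transient balance on the dissolved component: V dC/dt = Q(C_in − C).
Time constant τ = V/Q = 7.97/0.482 = 16.535 h.
Integrating: C(t) = C_in + (C₀ − C_in) e^(−t/τ).
C(13.3) = 2.27 + (0.0979 − 2.27)·e^(−13.3/16.535) = 2.27 + (-2.1721)·0.44738 = 1.2982 g/L.

1.30 g/L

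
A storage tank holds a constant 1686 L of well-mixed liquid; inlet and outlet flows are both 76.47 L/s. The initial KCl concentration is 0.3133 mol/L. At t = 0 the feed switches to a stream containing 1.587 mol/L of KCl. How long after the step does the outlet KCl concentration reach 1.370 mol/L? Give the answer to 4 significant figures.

39.02 s

Species balance: V dC/dt = Q(C_in − C) ⇒ τ = V/Q = 22.0479 s.
C(t) = C_in + (C₀ − C_in) e^(−t/τ). Set C = 1.370 and solve for t:
e^(−t/τ) = (C − C_in)/(C₀ − C_in) = (1.370 − 1.587)/(0.3133 − 1.587) = 0.170370
t = −τ ln(…) = 22.0479 × 1.76978 = 39.0200 s.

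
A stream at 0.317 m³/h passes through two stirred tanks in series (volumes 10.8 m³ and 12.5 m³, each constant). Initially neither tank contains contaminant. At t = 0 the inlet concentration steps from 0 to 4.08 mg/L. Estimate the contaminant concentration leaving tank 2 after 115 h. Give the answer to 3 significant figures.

Species balance on tank i: dCᵢ/dt = (Cᵢ₋₁ − Cᵢ)/τᵢ with τᵢ = Vᵢ/Q.
τ₁ = 10.8/0.317 = 34.069 h; τ₂ = 12.5/0.317 = 39.432 h.
Solving the cascade with C₁(0)=C₂(0)=0 gives C₂(t) = C_in[1 − (τ₁ e^(−t/τ₁) − τ₂ e^(−t/τ₂))/(τ₁ − τ₂)].
At t = 115: e^(−t/τ₁) = 0.034202, e^(−t/τ₂) = 0.054128.
C₂ = 4.08·[1 − (34.069·0.034202 − 39.432·0.054128)/(-5.3628)] = 4.08·0.81928 = 3.3427 mg/L.

3.34 mg/L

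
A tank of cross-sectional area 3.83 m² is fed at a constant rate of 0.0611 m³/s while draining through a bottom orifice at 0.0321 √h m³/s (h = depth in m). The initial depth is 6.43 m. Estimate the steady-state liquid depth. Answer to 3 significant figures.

Level balance: A dh/dt = 0.0611 − 0.0321 √h. Setting dh/dt = 0:
Q_in = 0.0321 √h_ss ⇒ √h_ss = 0.0611/0.0321 = 1.9034.
h_ss = 1.9034² = 3.6230 m. (Since h₀ = 6.43 m > h_ss, the level will fall toward this value.)

3.62 m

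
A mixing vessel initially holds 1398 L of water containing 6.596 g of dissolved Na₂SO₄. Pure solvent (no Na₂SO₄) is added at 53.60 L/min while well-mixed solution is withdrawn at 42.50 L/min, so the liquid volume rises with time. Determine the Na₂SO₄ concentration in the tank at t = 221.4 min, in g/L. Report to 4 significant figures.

Total volume: dV/dt = Q_in − Q_out = 11.1000 L/min, so V(t) = 1398 + 11.1000 t and V(221.4) = 3855.54 L.
Species balance (pure solvent in): dm/dt = −Q_out · m/V(t).
dm/m = −Q_out dt/(V₀ + 11.1000 t); integrating gives ln(m/m₀) = −(Q_out/(Q_in−Q_out)) ln(V/V₀).
m = m₀ (V₀/V)^(Q_out/(Q_in−Q_out)) = 6.596 × (1398/3855.54)^(3.82883) = 0.135638 g.
C = m/V = 0.135638/3855.54 = 3.51801e-05 g/L.

3.518e-05 g/L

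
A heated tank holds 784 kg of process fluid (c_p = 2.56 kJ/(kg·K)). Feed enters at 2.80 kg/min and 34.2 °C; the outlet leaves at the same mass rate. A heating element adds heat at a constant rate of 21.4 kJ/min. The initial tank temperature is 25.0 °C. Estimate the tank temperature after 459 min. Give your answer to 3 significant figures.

Energy balance: M c_p dT/dt = ṁ c_p (T_in − T) + 21.4.
τ = M/ṁ = 280.00 min; T_ss = T_in + Q̇/(ṁ c_p) = 34.2 + 21.4/(2.80·2.56) = 37.185 °C.
Solution: T(t) = T_ss + (T₀ − T_ss) e^(−t/τ).
T(459) = 37.185 + (-12.185)·e^(−459/280.00) = 37.185 + (-12.185)·0.19412 = 34.820 °C.

34.8 °C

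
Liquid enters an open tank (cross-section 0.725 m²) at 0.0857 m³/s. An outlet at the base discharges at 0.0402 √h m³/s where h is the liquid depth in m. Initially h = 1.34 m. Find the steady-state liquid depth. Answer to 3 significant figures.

4.54 m

Volume balance on the tank: A dh/dt = Q_in − 0.0402 √h. At steady state dh/dt = 0:
Q_in = 0.0402 √h_ss ⇒ √h_ss = 0.0857/0.0402 = 2.1318.
h_ss = 2.1318² = 4.5447 m. (Since h₀ = 1.34 m < h_ss, the level will rise toward this value.)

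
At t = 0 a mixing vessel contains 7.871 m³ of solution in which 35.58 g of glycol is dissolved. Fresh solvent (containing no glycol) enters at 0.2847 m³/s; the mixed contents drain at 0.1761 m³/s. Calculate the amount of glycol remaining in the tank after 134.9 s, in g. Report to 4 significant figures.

6.470 g

Total volume: dV/dt = Q_in − Q_out = 0.108600 m³/s, so V(t) = 7.871 + 0.108600 t and V(134.9) = 22.5211 m³.
No glycol enters, so dm/dt = −Q_out · (m/V).
dm/m = −Q_out dt/(V₀ + 0.108600 t); integrating gives ln(m/m₀) = −(Q_out/(Q_in−Q_out)) ln(V/V₀).
m = m₀ (V₀/V)^(Q_out/(Q_in−Q_out)) = 35.58 × (7.871/22.5211)^(1.62155) = 6.46951 g.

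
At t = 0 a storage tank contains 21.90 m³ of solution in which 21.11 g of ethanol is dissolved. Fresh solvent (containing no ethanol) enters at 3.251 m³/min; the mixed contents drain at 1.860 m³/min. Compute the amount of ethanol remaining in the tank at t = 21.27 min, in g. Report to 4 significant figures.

Total volume: dV/dt = Q_in − Q_out = 1.39100 m³/min, so V(t) = 21.90 + 1.39100 t and V(21.27) = 51.4866 m³.
No ethanol enters, so dm/dt = −Q_out · (m/V).
dm/m = −Q_out dt/(V₀ + 1.39100 t); integrating gives ln(m/m₀) = −(Q_out/(Q_in−Q_out)) ln(V/V₀).
m = m₀ (V₀/V)^(Q_out/(Q_in−Q_out)) = 21.11 × (21.90/51.4866)^(1.33717) = 6.73077 g.

6.731 g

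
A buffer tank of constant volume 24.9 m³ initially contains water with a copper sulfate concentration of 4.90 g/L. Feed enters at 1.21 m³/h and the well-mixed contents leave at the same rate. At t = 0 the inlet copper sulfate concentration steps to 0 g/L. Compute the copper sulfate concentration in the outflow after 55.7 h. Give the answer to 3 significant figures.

0.327 g/L

Accumulation = in − out for the solute gives V dC/dt = Q(C_in − C).
So dC/dt = (C_in − C)/τ with τ = V/Q = 24.9/1.21 = 20.579 h.
Solution: C(t) = C_in + (C₀ − C_in) e^(−t/τ).
C(55.7) = 0 + (4.90 − 0)·e^(−55.7/20.579) = 0 + (4.9000)·0.066756 = 0.32711 g/L.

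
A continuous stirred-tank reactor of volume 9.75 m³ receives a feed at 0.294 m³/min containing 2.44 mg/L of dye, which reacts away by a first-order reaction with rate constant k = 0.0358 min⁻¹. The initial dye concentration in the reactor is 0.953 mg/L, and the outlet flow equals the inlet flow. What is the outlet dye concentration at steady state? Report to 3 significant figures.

V dC/dt = Q(C_in − C) − k V C.
Steady state (dC/dt = 0): C_ss = Q C_in/(Q + kV) = C_in/(1 + kV/Q).
C_ss = 0.294·2.44/(0.294 + 0.0358·9.75) = 0.71736/0.64305 = 1.1156 mg/L.

1.12 mg/L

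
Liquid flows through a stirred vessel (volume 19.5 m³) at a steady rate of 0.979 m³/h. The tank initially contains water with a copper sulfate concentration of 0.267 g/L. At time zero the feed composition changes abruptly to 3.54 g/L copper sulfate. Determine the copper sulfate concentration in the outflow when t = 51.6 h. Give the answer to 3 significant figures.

Transient balance on the dissolved component: V dC/dt = Q(C_in − C).
Time constant τ = V/Q = 19.5/0.979 = 19.918 h.
This is linear first-order; C(t) = C_in + (C₀ − C_in) e^(−t/τ).
C(51.6) = 3.54 + (0.267 − 3.54)·e^(−51.6/19.918) = 3.54 + (-3.2730)·0.074976 = 3.2946 g/L.

3.29 g/L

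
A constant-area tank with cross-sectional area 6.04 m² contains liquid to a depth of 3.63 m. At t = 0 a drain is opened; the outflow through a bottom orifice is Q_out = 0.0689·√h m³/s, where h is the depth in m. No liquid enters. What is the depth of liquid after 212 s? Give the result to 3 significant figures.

0.485 m

Unsteady balance on liquid volume: A dh/dt = −0.0689 √h.
Separate and integrate: 2(√h − √h₀) = −(0.0689/A) t.
√h = √3.63 − 0.0689·212/(2·6.04) = 1.9053 − 1.2092 = 0.69608.
h = 0.69608² = 0.48453 m.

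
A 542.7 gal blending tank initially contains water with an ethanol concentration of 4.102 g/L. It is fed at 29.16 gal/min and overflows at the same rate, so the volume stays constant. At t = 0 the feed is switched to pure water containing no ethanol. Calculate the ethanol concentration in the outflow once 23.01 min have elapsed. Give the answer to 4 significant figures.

Transient balance on the dissolved component: V dC/dt = Q(C_in − C).
So dC/dt = (C_in − C)/τ with τ = V/Q = 542.7/29.16 = 18.6111 min.
C approaches C_in exponentially: C(t) = C_in + (C₀ − C_in) e^(−t/τ).
C(23.01) = 0 + (4.102 − 0)·e^(−23.01/18.6111) = 0 + (4.10200)·0.290440 = 1.19138 g/L.

1.191 g/L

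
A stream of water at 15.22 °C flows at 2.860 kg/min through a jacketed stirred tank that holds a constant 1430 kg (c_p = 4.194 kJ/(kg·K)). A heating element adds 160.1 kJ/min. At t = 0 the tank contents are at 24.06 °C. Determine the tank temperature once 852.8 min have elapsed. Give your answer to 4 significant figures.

M c_p dT/dt = ṁ c_p (T_in − T) + Q̇.
Rearrange: dT/dt = (T_ss − T)/τ with τ = M/ṁ = 500.000 min and T_ss = T_in + Q̇/(ṁ c_p) = 28.5674 °C.
T approaches T_ss exponentially: T(t) = T_ss + (T₀ − T_ss) e^(−t/τ).
T(852.8) = 28.5674 + (-4.50741)·e^(−852.8/500.000) = 28.5674 + (-4.50741)·0.181663 = 27.7486 °C.

27.75 °C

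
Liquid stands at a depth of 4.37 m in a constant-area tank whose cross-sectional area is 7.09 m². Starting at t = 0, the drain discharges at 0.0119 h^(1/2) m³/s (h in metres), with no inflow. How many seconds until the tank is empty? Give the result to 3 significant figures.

2490 s

With no inflow, A dh/dt = −0.0119 √h.
This is separable: 2 d(√h)/dt = −0.0119/A, so √h = √h₀ − (0.0119/(2A)) t.
Tank is empty when √h = 0: t_empty = 2A√h₀/0.0119.
t_empty = 2·7.09·√4.37/0.0119 = 14.180·2.0905/0.0119 = 2491.0 s.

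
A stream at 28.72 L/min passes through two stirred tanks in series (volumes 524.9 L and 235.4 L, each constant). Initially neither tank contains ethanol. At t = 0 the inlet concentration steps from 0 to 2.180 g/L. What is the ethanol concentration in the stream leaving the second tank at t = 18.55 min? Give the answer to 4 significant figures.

0.9319 g/L

Species balance on tank i: dCᵢ/dt = (Cᵢ₋₁ − Cᵢ)/τᵢ with τᵢ = Vᵢ/Q.
τ₁ = 524.9/28.72 = 18.2765 min; τ₂ = 235.4/28.72 = 8.19638 min.
Solving the cascade with C₁(0)=C₂(0)=0 gives C₂(t) = C_in[1 − (τ₁ e^(−t/τ₁) − τ₂ e^(−t/τ₂))/(τ₁ − τ₂)].
At t = 18.55: e^(−t/τ₁) = 0.362415, e^(−t/τ₂) = 0.104018.
C₂ = 2.180·[1 − (18.2765·0.362415 − 8.19638·0.104018)/(10.0801)] = 2.180·0.427476 = 0.931898 g/L.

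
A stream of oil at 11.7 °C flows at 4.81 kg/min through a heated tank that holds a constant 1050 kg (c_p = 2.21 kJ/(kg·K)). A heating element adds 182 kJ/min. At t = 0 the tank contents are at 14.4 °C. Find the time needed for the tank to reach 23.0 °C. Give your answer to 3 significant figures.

M c_p dT/dt = ṁ c_p (T_in − T) + Q̇.
τ = M/ṁ = 218.30 min; T_ss = T_in + Q̇/(ṁ c_p) = 28.821 °C.
T(t) = T_ss + (T₀ − T_ss) e^(−t/τ). Set T = 23.0:
e^(−t/τ) = (23.0 − 28.821)/(14.4 − 28.821) = 0.40366
t = −218.30 · ln(0.40366) = 198.04 min.

198 min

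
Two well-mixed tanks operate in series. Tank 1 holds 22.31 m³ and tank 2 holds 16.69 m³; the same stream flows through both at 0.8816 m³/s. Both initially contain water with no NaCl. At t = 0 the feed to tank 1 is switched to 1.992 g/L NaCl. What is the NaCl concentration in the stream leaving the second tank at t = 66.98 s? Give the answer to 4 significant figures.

Each tank obeys Vᵢ dCᵢ/dt = Q(Cᵢ₋₁ − Cᵢ), so τᵢ = Vᵢ/Q.
τ₁ = 22.31/0.8816 = 25.3063 s; τ₂ = 16.69/0.8816 = 18.9315 s.
Solving the cascade with C₁(0)=C₂(0)=0 gives C₂(t) = C_in[1 − (τ₁ e^(−t/τ₁) − τ₂ e^(−t/τ₂))/(τ₁ − τ₂)].
At t = 66.98: e^(−t/τ₁) = 0.0708794, e^(−t/τ₂) = 0.0290708.
C₂ = 1.992·[1 − (25.3063·0.0708794 − 18.9315·0.0290708)/(6.37477)] = 1.992·0.804960 = 1.60348 g/L.

1.603 g/L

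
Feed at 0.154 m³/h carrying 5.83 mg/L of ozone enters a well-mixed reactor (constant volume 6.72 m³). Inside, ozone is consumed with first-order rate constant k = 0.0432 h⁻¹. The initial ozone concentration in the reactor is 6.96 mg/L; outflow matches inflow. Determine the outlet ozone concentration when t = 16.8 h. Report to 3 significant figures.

3.65 mg/L

V dC/dt = Q(C_in − C) − k V C.
dC/dt = (Q/V) C_in − (Q/V + k) C; effective rate a = Q/V + k = 0.022917 + 0.0432 = 0.066117 h⁻¹.
C_ss = Q C_in/(Q + kV) = 2.0207 mg/L; C(t) = C_ss + (C₀ − C_ss) e^(−a t).
C(16.8) = 2.0207 + (4.9393)·e^(−0.066117·16.8) = 2.0207 + (4.9393)·0.32931 = 3.6473 mg/L.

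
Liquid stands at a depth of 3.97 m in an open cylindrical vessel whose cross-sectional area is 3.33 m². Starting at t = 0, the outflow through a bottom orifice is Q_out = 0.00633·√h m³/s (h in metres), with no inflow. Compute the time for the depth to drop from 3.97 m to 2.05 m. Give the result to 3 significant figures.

590 s

Accumulation of liquid (constant cross-section A): A dh/dt = −0.00633 √h.
∫ h^(−1/2) dh = −(0.00633/A) ∫ dt, giving 2√h = 2√h₀ − (0.00633/A) t.
t = 2A(√h₀ − √h)/0.00633 = 2·3.33·(√3.97 − √2.05)/0.00633
  = 6.6600 × (1.9925 − 1.4318) / 0.00633 = 589.93 s.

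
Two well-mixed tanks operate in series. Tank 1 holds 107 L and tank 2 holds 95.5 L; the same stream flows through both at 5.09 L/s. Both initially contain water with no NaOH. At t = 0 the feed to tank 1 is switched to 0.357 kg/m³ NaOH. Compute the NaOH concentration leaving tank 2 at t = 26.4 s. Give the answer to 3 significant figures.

0.137 kg/m³

Time constants: τᵢ = Vᵢ/Q for each well-mixed tank.
τ₁ = 107/5.09 = 21.022 s; τ₂ = 95.5/5.09 = 18.762 s.
Tank 1: C₁ = C_in(1 − e^(−t/τ₁)). Tank 2 (τ₁ ≠ τ₂): C₂ = C_in[1 − (τ₁ e^(−t/τ₁) − τ₂ e^(−t/τ₂))/(τ₁ − τ₂)].
At t = 26.4: e^(−t/τ₁) = 0.28483, e^(−t/τ₂) = 0.24486.
C₂ = 0.357·[1 − (21.022·0.28483 − 18.762·0.24486)/(2.2593)] = 0.357·0.38319 = 0.13680 kg/m³.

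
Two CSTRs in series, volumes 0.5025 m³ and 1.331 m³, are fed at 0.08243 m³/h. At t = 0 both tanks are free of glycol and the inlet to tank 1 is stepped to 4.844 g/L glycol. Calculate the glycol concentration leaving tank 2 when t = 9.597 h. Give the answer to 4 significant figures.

Each tank obeys Vᵢ dCᵢ/dt = Q(Cᵢ₋₁ − Cᵢ), so τᵢ = Vᵢ/Q.
τ₁ = 0.5025/0.08243 = 6.09608 h; τ₂ = 1.331/0.08243 = 16.1470 h.
Tank 1: C₁ = C_in(1 − e^(−t/τ₁)). Tank 2 (τ₁ ≠ τ₂): C₂ = C_in[1 − (τ₁ e^(−t/τ₁) − τ₂ e^(−t/τ₂))/(τ₁ − τ₂)].
At t = 9.597: e^(−t/τ₁) = 0.207155, e^(−t/τ₂) = 0.551921.
C₂ = 4.844·[1 − (6.09608·0.207155 − 16.1470·0.551921)/(-10.0510)] = 4.844·0.238972 = 1.15758 g/L.

1.158 g/L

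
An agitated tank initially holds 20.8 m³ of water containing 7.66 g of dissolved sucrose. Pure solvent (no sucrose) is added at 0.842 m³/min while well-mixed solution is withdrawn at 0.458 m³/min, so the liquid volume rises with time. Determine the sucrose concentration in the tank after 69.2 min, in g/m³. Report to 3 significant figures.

0.0606 g/m³

Total volume: dV/dt = Q_in − Q_out = 0.38400 m³/min, so V(t) = 20.8 + 0.38400 t and V(69.2) = 47.373 m³.
No sucrose enters, so dm/dt = −Q_out · (m/V).
dm/m = −Q_out dt/(V₀ + 0.38400 t); integrating gives ln(m/m₀) = −(Q_out/(Q_in−Q_out)) ln(V/V₀).
m = m₀ (V₀/V)^(Q_out/(Q_in−Q_out)) = 7.66 × (20.8/47.373)^(1.1927) = 2.8700 g.
C = m/V = 2.8700/47.373 = 0.060583 g/m³.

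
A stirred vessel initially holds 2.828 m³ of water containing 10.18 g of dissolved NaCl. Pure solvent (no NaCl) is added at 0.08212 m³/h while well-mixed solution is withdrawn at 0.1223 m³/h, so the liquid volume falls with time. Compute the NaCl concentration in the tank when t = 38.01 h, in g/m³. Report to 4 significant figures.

0.7361 g/m³

Total volume: dV/dt = Q_in − Q_out = -0.0401800 m³/h, so V(t) = 2.828 − 0.0401800 t and V(38.01) = 1.30076 m³.
Species balance (pure solvent in): dm/dt = −Q_out · m/V(t).
Separate: dm/m = −Q_out dt/V(t) ⇒ ln(m/m₀) = −(Q_out/(Q_in−Q_out)) ln(V/V₀).
m = m₀ (V₀/V)^(Q_out/(Q_in−Q_out)) = 10.18 × (2.828/1.30076)^(-3.04380) = 0.957470 g.
C = m/V = 0.957470/1.30076 = 0.736086 g/m³.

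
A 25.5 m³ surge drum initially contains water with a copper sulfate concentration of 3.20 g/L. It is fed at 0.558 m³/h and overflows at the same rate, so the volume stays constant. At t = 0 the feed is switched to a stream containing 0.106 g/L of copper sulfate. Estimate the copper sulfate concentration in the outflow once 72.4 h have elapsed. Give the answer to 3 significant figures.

0.741 g/L

Mass balance on the solute (V constant): V dC/dt = Q(C_in − C).
So dC/dt = (C_in − C)/τ with τ = V/Q = 25.5/0.558 = 45.699 h.
C approaches C_in exponentially: C(t) = C_in + (C₀ − C_in) e^(−t/τ).
C(72.4) = 0.106 + (3.20 − 0.106)·e^(−72.4/45.699) = 0.106 + (3.0940)·0.20509 = 0.74056 g/L.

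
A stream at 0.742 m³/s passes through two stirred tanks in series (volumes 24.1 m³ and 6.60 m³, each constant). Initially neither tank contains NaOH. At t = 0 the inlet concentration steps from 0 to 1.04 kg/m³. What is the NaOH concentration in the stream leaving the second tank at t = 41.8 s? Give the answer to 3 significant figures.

0.648 kg/m³

Time constants: τᵢ = Vᵢ/Q for each well-mixed tank.
τ₁ = 24.1/0.742 = 32.480 s; τ₂ = 6.60/0.742 = 8.8949 s.
Solving the cascade with C₁(0)=C₂(0)=0 gives C₂(t) = C_in[1 − (τ₁ e^(−t/τ₁) − τ₂ e^(−t/τ₂))/(τ₁ − τ₂)].
At t = 41.8: e^(−t/τ₁) = 0.27611, e^(−t/τ₂) = 0.0091013.
C₂ = 1.04·[1 − (32.480·0.27611 − 8.8949·0.0091013)/(23.585)] = 1.04·0.62319 = 0.64812 kg/m³.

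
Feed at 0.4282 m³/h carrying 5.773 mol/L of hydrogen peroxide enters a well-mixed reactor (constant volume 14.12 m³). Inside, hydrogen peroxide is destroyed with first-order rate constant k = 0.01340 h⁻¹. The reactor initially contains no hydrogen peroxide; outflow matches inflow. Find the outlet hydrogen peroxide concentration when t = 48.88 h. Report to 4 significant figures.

3.531 mol/L

Accumulation = in − out − consumed: V dC/dt = Q C_in − Q C − k V C.
dC/dt = (Q/V) C_in − (Q/V + k) C; effective rate a = Q/V + k = 0.0303258 + 0.01340 = 0.0437258 h⁻¹.
C_ss = Q C_in/(Q + kV) = 4.00383 mol/L; C(t) = C_ss + (C₀ − C_ss) e^(−a t).
C(48.88) = 4.00383 + (-4.00383)·e^(−0.0437258·48.88) = 4.00383 + (-4.00383)·0.117971 = 3.53150 mol/L.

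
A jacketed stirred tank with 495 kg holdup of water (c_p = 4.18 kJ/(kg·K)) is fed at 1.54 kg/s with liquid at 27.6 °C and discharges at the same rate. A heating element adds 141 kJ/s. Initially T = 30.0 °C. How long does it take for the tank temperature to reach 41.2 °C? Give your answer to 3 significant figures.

274 s

M c_p dT/dt = ṁ c_p (T_in − T) + Q̇.
τ = M/ṁ = 321.43 s; T_ss = T_in + Q̇/(ṁ c_p) = 49.504 °C.
T(t) = T_ss + (T₀ − T_ss) e^(−t/τ). Set T = 41.2:
e^(−t/τ) = (41.2 − 49.504)/(30.0 − 49.504) = 0.42576
t = −321.43 · ln(0.42576) = 274.46 s.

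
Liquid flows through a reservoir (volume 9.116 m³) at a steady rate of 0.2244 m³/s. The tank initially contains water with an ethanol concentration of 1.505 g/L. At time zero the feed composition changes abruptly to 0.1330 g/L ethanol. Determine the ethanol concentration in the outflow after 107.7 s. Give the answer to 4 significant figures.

Transient balance on the dissolved component: V dC/dt = Q(C_in − C).
Time constant τ = V/Q = 9.116/0.2244 = 40.6239 s.
Integrating: C(t) = C_in + (C₀ − C_in) e^(−t/τ).
C(107.7) = 0.1330 + (1.505 − 0.1330)·e^(−107.7/40.6239) = 0.1330 + (1.37200)·0.0705700 = 0.229822 g/L.

0.2298 g/L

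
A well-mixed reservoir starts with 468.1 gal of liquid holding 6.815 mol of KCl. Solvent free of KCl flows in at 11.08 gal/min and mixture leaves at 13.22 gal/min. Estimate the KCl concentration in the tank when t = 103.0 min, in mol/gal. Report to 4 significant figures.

0.0005393 mol/gal

Total volume: dV/dt = Q_in − Q_out = -2.14000 gal/min, so V(t) = 468.1 − 2.14000 t and V(103.0) = 247.680 gal.
Solute balance: dm/dt = 0 − Q_out C = −Q_out m/V(t).
Separate: dm/m = −Q_out dt/V(t) ⇒ ln(m/m₀) = −(Q_out/(Q_in−Q_out)) ln(V/V₀).
m = m₀ (V₀/V)^(Q_out/(Q_in−Q_out)) = 6.815 × (468.1/247.680)^(-6.17757) = 0.133564 mol.
C = m/V = 0.133564/247.680 = 0.000539262 mol/gal.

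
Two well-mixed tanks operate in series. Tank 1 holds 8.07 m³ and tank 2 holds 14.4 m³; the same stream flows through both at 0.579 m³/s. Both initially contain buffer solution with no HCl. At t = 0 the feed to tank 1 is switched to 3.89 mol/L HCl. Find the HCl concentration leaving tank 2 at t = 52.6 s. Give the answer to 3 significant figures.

Each tank obeys Vᵢ dCᵢ/dt = Q(Cᵢ₋₁ − Cᵢ), so τᵢ = Vᵢ/Q.
τ₁ = 8.07/0.579 = 13.938 s; τ₂ = 14.4/0.579 = 24.870 s.
Solving the cascade with C₁(0)=C₂(0)=0 gives C₂(t) = C_in[1 − (τ₁ e^(−t/τ₁) − τ₂ e^(−t/τ₂))/(τ₁ − τ₂)].
At t = 52.6: e^(−t/τ₁) = 0.022962, e^(−t/τ₂) = 0.12064.
C₂ = 3.89·[1 − (13.938·0.022962 − 24.870·0.12064)/(-10.933)] = 3.89·0.75484 = 2.9363 mol/L.

2.94 mol/L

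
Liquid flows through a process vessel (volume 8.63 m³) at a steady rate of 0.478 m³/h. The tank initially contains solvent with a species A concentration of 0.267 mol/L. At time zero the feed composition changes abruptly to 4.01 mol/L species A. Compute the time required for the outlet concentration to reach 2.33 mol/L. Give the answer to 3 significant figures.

14.5 h

Species balance: V dC/dt = Q(C_in − C) ⇒ τ = V/Q = 18.054 h.
C(t) = C_in + (C₀ − C_in) e^(−t/τ). Set C = 2.33 and solve for t:
e^(−t/τ) = (C − C_in)/(C₀ − C_in) = (2.33 − 4.01)/(0.267 − 4.01) = 0.44884
t = −τ ln(…) = 18.054 × 0.80109 = 14.463 h.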